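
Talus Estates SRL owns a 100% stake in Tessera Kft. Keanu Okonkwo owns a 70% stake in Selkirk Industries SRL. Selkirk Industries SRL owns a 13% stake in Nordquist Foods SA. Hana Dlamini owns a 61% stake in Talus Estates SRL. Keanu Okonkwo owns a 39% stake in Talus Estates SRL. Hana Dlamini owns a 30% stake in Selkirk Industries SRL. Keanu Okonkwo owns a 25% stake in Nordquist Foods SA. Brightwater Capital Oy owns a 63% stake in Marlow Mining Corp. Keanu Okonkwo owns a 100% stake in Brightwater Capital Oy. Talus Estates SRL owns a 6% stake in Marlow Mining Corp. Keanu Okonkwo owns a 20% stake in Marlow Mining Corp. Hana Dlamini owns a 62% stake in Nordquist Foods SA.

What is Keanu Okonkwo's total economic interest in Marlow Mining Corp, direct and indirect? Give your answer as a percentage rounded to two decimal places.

Keanu reaches Marlow along 3 paths.
Via Brightwater: 100% × 63% = 63%.
Direct stake: 20% = 20%.
Via Talus: 39% × 6% = 2.34%.
Total: 63% + 20% + 2.34% = 85.34%.

85.34%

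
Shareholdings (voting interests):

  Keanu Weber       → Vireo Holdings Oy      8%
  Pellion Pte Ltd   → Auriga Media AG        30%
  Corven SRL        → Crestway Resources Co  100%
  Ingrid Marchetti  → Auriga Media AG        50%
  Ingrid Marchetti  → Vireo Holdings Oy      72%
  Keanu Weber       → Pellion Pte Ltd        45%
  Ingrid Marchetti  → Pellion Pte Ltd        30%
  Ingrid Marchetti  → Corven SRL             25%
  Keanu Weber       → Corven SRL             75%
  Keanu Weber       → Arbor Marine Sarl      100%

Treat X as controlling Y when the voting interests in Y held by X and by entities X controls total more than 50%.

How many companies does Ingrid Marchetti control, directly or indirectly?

1

Ingrid holds 72% of Vireo, so Ingrid controls Vireo.
No other company's threshold is met.
Ingrid controls 1 company.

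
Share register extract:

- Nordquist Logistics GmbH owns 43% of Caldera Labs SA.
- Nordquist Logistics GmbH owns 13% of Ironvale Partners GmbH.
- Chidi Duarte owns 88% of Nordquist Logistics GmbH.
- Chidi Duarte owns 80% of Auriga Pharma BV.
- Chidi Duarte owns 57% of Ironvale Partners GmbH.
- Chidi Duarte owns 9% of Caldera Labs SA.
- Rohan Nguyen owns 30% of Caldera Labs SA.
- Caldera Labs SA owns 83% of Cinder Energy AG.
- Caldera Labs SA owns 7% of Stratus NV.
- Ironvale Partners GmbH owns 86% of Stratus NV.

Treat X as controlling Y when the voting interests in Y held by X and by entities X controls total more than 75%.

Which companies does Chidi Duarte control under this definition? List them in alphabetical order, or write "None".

Auriga Pharma BV, Nordquist Logistics GmbH

Chidi holds 88% of Nordquist, so Chidi controls Nordquist.
Chidi holds 80% of Auriga, so Chidi controls Auriga.
No other company's threshold is met.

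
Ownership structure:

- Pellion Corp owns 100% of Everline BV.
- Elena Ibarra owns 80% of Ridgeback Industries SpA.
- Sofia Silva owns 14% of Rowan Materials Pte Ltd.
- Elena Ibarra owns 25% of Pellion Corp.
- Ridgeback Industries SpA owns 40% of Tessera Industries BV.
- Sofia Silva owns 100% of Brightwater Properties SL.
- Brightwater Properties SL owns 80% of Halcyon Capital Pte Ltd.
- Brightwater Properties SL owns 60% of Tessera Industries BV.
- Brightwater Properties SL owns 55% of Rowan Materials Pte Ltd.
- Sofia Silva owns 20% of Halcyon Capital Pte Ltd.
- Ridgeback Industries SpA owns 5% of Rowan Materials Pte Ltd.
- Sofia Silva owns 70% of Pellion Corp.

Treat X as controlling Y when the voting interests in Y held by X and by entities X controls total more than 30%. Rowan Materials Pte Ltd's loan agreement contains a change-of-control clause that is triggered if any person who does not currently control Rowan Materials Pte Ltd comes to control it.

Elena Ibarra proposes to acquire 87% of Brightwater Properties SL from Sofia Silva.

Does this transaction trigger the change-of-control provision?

The purchase adds only to Elena's holdings (Sofia's stake shrinks), so Elena is the only person who could newly come to control Rowan.
Elena holds 80% of Ridgeback, so Elena controls Ridgeback.
Ridgeback holds 40% of Tessera, so Elena controls Tessera.
In Rowan, Elena's side holds only 5%, not > 30%.
So before the transaction, Elena does not control Rowan.
After the purchase, Elena holds 87% of Brightwater directly, and Sofia's stake falls to 13%.
Elena holds 87% of Brightwater, so Elena controls Brightwater.
Ridgeback and Brightwater together hold 5% + 55% = 60% of Rowan, so Elena controls Rowan.
Elena did not control Rowan before and does after, so the clause is triggered.

Yes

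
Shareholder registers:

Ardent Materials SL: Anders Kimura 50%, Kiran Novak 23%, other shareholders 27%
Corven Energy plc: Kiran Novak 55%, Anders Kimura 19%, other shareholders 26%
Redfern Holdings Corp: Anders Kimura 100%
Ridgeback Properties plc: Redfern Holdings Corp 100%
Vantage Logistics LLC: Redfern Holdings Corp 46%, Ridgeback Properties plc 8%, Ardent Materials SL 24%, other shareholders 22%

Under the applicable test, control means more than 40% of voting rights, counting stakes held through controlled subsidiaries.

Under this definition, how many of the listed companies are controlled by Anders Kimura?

Anders holds 50% of Ardent, so Anders controls Ardent.
Anders holds 100% of Redfern, so Anders controls Redfern.
Redfern holds 100% of Ridgeback, so Anders controls Ridgeback.
Redfern and Ridgeback and Ardent together hold 46% + 8% + 24% = 78% of Vantage, so Anders controls Vantage.
No other company's threshold is met.
Anders controls 4 companies.

4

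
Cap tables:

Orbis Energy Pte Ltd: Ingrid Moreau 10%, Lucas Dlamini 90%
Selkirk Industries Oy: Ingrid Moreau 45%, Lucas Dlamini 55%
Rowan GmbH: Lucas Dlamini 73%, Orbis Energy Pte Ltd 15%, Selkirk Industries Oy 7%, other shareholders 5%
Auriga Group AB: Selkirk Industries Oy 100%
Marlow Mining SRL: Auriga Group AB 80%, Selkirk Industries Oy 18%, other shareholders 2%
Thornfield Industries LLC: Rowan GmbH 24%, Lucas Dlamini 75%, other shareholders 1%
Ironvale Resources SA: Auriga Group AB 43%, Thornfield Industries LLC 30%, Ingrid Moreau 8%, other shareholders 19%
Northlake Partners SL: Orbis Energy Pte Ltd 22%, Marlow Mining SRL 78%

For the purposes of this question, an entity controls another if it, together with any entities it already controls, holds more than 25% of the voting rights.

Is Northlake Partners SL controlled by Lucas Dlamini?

Lucas holds 55% of Selkirk, so Lucas controls Selkirk.
Selkirk holds 100% of Auriga, so Lucas controls Auriga.
Auriga and Selkirk together hold 80% + 18% = 98% of Marlow, so Lucas controls Marlow.
Lucas holds 90% of Orbis, so Lucas controls Orbis.
Orbis and Marlow together hold 22% + 78% = 100% of Northlake, so Lucas controls Northlake.

Yes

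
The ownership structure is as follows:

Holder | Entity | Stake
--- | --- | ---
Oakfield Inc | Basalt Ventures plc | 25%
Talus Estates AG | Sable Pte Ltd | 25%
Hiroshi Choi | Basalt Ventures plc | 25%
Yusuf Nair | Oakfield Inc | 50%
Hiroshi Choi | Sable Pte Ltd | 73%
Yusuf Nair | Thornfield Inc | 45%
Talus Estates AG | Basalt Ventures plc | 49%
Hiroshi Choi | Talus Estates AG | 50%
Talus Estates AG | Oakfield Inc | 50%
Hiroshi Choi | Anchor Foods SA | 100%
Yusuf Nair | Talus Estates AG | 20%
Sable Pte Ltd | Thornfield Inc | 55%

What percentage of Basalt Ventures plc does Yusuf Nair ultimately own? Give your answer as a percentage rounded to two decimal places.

24.80%

Yusuf reaches Basalt along 3 paths.
Via Oakfield: 50% × 25% = 12.5%.
Via Talus → Oakfield: 20% × 50% × 25% = 2.5%.
Via Talus: 20% × 49% = 9.8%.
Total: 12.5% + 2.5% + 9.8% = 24.8%.
Rounded: 24.80%.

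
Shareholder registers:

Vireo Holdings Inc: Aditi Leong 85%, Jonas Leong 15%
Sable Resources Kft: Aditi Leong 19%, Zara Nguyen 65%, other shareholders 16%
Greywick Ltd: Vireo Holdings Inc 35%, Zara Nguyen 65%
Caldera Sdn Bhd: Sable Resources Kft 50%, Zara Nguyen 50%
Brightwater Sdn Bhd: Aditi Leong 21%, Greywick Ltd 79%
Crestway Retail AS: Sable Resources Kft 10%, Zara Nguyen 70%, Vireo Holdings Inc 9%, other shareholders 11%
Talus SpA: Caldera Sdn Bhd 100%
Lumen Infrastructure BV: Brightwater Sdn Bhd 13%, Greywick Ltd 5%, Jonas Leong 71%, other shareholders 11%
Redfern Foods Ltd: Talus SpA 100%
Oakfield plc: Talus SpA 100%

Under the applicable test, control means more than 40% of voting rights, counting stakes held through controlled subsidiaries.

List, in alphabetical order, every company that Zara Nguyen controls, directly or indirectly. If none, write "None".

Brightwater Sdn Bhd, Caldera Sdn Bhd, Crestway Retail AS, Greywick Ltd, Oakfield plc, Redfern Foods Ltd, Sable Resources Kft, Talus SpA

Zara holds 65% of Sable, so Zara controls Sable.
Zara holds 65% of Greywick, so Zara controls Greywick.
Sable and Zara together hold 50% + 50% = 100% of Caldera, so Zara controls Caldera.
Greywick holds 79% of Brightwater, so Zara controls Brightwater.
Sable and Zara together hold 10% + 70% = 80% of Crestway, so Zara controls Crestway.
Caldera holds 100% of Talus, so Zara controls Talus.
Talus holds 100% of Redfern, so Zara controls Redfern.
Talus holds 100% of Oakfield, so Zara controls Oakfield.
No other company's threshold is met.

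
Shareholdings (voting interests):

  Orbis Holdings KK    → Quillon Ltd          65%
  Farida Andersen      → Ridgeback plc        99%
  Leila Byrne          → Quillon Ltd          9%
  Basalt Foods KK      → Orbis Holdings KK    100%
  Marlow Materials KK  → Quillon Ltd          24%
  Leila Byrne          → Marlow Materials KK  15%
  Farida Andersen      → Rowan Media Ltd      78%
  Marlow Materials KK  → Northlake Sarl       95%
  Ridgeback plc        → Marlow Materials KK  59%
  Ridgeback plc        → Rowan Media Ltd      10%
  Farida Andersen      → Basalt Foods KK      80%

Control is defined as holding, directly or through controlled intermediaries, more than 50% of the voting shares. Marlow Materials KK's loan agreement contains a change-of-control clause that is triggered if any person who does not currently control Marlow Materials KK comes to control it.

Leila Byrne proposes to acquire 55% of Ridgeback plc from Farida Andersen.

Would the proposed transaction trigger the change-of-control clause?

The purchase adds only to Leila's holdings (Farida's stake shrinks), so Leila is the only person who could newly come to control Marlow.
Leila's largest direct stake is 15% in Marlow, which does not meet the threshold, so Leila controls no company.
In Marlow, Leila's side holds only 15%, not > 50%.
So before the transaction, Leila does not control Marlow.
After the purchase, Leila holds 55% of Ridgeback directly, and Farida's stake falls to 44%.
Leila holds 55% of Ridgeback, so Leila controls Ridgeback.
Leila and Ridgeback together hold 15% + 59% = 74% of Marlow, so Leila controls Marlow.
Leila did not control Marlow before and does after, so the clause is triggered.

Yes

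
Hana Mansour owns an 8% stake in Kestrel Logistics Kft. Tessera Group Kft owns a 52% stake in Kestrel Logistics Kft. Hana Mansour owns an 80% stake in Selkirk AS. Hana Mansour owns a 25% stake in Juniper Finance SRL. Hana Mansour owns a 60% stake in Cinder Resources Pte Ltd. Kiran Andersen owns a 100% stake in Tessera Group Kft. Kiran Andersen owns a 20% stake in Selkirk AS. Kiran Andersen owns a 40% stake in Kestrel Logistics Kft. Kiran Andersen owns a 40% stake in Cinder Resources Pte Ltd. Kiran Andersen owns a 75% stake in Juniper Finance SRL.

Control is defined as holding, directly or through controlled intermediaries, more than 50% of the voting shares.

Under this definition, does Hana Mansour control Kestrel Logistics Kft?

No

Hana holds 80% of Selkirk, so Hana controls Selkirk.
Hana holds 60% of Cinder, so Hana controls Cinder.
In Kestrel, Hana's side holds only 8%, not > 50%.
So Hana does not control Kestrel.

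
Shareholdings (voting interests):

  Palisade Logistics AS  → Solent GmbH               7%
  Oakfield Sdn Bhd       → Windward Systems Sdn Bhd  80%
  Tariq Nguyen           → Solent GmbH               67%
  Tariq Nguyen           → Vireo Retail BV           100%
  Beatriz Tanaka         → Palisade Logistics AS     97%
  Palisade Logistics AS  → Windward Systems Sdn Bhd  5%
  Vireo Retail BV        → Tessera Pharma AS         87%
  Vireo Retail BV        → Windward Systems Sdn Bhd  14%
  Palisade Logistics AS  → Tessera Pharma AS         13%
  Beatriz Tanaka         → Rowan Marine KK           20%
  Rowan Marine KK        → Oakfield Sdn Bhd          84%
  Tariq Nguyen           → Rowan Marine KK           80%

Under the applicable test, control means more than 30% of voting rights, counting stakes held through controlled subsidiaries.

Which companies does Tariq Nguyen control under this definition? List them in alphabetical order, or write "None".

Tariq holds 80% of Rowan, so Tariq controls Rowan.
Tariq holds 100% of Vireo, so Tariq controls Vireo.
Rowan holds 84% of Oakfield, so Tariq controls Oakfield.
Vireo holds 87% of Tessera, so Tariq controls Tessera.
Tariq holds 67% of Solent, so Tariq controls Solent.
Oakfield and Vireo together hold 80% + 14% = 94% of Windward, so Tariq controls Windward.
No other company's threshold is met.

Oakfield Sdn Bhd, Rowan Marine KK, Solent GmbH, Tessera Pharma AS, Vireo Retail BV, Windward Systems Sdn Bhd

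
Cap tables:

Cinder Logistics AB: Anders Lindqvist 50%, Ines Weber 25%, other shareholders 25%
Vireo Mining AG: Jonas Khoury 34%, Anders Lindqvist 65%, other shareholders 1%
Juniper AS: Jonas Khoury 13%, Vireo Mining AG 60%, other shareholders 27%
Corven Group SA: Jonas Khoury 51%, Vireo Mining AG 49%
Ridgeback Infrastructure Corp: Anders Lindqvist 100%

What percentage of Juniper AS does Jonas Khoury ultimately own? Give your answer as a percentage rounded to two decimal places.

33.40%

Jonas reaches Juniper along 2 paths.
Direct stake: 13% = 13%.
Via Vireo: 34% × 60% = 20.4%.
Total: 13% + 20.4% = 33.4%.
Rounded: 33.40%.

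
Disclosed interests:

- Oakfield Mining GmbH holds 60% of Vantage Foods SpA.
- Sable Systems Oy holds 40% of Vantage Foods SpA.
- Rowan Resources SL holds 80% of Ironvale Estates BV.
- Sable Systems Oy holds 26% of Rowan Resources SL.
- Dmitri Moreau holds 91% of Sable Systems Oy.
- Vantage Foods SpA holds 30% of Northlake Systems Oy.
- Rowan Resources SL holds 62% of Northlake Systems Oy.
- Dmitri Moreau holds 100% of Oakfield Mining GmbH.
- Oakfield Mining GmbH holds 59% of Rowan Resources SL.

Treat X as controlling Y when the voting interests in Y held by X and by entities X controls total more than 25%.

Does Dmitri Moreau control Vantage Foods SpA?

Yes

Dmitri holds 100% of Oakfield, so Dmitri controls Oakfield.
Dmitri holds 91% of Sable, so Dmitri controls Sable.
Sable and Oakfield together hold 40% + 60% = 100% of Vantage, so Dmitri controls Vantage.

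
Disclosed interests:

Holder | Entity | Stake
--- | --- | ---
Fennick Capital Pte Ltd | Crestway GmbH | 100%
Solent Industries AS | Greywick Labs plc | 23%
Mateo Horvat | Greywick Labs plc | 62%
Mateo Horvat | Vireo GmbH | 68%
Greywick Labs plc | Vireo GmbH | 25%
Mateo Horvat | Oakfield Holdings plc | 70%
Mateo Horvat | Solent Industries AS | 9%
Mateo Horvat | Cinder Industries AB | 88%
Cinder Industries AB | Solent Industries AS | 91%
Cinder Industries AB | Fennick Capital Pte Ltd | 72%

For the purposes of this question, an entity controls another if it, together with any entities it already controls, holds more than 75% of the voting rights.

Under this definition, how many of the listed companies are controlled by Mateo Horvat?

Mateo holds 88% of Cinder, so Mateo controls Cinder.
Mateo and Cinder together hold 9% + 91% = 100% of Solent, so Mateo controls Solent.
Solent and Mateo together hold 23% + 62% = 85% of Greywick, so Mateo controls Greywick.
Greywick and Mateo together hold 25% + 68% = 93% of Vireo, so Mateo controls Vireo.
No other company's threshold is met.
Mateo controls 4 companies.

4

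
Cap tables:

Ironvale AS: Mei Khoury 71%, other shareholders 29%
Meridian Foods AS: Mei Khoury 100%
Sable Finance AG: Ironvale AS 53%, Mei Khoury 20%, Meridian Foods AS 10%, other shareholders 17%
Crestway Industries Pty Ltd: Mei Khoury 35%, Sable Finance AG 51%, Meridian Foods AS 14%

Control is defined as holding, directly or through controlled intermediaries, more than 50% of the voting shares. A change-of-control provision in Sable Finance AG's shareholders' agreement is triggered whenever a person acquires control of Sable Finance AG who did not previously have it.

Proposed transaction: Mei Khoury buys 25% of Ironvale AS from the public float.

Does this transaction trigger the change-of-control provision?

The purchase changes only Mei's holdings, so Mei is the only person who could newly come to control Sable.
Mei holds 100% of Meridian, so Mei controls Meridian.
Mei holds 71% of Ironvale, so Mei controls Ironvale.
Ironvale and Mei and Meridian together hold 53% + 20% + 10% = 83% of Sable, so Mei controls Sable.
So Mei already controls Sable before the transaction.
After the purchase, Mei's direct stake in Ironvale rises to 71% + 25% = 96%.
Mei controlled Sable already, so this is not a new person acquiring control; every other person's position is unchanged or reduced.
No new person acquires control, so the clause is not triggered.

No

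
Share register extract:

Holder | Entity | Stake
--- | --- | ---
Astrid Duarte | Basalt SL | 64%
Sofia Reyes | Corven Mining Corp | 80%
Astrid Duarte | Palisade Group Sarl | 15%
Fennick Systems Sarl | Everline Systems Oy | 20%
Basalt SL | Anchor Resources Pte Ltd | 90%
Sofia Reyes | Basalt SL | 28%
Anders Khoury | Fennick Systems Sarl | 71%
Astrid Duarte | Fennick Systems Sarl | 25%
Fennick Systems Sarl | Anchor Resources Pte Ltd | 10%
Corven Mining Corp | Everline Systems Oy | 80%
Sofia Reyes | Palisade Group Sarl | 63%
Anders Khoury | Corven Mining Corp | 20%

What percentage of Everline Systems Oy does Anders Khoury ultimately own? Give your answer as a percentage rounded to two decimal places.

Anders reaches Everline along 2 paths.
Via Fennick: 71% × 20% = 14.2%.
Via Corven: 20% × 80% = 16%.
Total: 14.2% + 16% = 30.2%.
Rounded: 30.20%.

30.20%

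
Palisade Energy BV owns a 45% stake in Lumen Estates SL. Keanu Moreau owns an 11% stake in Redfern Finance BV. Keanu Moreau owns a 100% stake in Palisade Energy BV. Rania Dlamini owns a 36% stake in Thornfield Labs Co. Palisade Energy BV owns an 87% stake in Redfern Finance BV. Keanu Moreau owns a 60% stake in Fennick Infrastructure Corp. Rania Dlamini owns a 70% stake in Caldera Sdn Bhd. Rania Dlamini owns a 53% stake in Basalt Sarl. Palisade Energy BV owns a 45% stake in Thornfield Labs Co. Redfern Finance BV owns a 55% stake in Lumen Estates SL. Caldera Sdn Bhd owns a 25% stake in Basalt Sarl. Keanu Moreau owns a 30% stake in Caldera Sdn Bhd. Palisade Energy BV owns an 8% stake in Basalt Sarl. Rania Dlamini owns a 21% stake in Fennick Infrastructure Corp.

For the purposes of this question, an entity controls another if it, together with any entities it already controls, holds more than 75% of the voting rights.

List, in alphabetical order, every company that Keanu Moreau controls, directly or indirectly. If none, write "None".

Lumen Estates SL, Palisade Energy BV, Redfern Finance BV

Keanu holds 100% of Palisade, so Keanu controls Palisade.
Keanu and Palisade together hold 11% + 87% = 98% of Redfern, so Keanu controls Redfern.
Redfern and Palisade together hold 55% + 45% = 100% of Lumen, so Keanu controls Lumen.
No other company's threshold is met.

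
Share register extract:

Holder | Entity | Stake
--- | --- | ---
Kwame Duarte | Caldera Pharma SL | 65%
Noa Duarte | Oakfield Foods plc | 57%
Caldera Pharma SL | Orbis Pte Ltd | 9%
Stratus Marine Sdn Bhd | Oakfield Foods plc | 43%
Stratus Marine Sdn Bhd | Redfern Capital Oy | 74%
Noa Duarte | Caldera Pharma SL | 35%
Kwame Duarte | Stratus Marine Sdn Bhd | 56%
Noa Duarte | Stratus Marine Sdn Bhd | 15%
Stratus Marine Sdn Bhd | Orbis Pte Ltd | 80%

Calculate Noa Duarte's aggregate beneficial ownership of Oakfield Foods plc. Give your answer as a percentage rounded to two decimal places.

63.45%

Noa reaches Oakfield along 2 paths.
Direct stake: 57% = 57%.
Via Stratus: 15% × 43% = 6.45%.
Total: 57% + 6.45% = 63.45%.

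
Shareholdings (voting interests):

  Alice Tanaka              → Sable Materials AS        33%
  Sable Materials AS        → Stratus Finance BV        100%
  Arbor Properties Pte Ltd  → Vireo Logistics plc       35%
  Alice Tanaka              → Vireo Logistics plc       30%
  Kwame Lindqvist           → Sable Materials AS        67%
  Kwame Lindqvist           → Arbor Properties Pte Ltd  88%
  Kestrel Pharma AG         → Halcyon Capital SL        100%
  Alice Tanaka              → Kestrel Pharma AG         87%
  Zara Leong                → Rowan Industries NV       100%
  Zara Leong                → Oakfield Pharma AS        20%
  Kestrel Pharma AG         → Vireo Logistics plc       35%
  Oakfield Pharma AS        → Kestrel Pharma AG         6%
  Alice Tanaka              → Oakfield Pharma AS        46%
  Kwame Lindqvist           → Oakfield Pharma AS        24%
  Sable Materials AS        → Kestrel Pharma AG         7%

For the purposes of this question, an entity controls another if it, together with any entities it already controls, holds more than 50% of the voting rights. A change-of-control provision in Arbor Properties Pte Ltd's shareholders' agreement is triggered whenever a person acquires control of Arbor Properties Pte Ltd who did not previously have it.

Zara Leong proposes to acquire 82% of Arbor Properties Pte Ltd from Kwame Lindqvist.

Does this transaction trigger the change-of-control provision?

Yes

The purchase adds only to Zara's holdings (Kwame's stake shrinks), so Zara is the only person who could newly come to control Arbor.
Zara holds 100% of Rowan, so Zara controls Rowan.
Neither Zara nor any entity Zara controls holds any voting interest in Arbor.
So before the transaction, Zara does not control Arbor.
After the purchase, Zara holds 82% of Arbor directly, and Kwame's stake falls to 6%.
Zara holds 82% of Arbor, so Zara controls Arbor.
Zara did not control Arbor before and does after, so the clause is triggered.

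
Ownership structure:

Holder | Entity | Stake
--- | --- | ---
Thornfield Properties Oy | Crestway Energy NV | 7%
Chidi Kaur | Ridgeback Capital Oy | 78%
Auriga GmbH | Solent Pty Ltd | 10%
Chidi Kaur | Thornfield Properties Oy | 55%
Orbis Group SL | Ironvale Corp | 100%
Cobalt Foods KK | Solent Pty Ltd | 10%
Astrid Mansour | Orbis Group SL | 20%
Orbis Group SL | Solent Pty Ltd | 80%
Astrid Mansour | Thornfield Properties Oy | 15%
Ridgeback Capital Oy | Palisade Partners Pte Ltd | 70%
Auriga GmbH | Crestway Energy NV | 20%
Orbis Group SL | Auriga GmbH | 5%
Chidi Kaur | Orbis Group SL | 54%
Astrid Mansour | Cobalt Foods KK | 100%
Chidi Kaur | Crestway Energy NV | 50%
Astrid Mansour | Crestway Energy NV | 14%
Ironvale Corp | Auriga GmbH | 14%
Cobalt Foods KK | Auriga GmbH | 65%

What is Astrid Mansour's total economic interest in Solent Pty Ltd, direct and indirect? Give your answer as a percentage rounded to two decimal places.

32.88%

Astrid reaches Solent along 5 paths.
Via Cobalt: 100% × 10% = 10%.
Via Orbis: 20% × 80% = 16%.
Via Cobalt → Auriga: 100% × 65% × 10% = 6.5%.
Via Orbis → Auriga: 20% × 5% × 10% = 0.1%.
Via Orbis → Ironvale → Auriga: 20% × 100% × 14% × 10% = 0.28%.
Total: 10% + 16% + 6.5% + 0.1% + 0.28% = 32.88%.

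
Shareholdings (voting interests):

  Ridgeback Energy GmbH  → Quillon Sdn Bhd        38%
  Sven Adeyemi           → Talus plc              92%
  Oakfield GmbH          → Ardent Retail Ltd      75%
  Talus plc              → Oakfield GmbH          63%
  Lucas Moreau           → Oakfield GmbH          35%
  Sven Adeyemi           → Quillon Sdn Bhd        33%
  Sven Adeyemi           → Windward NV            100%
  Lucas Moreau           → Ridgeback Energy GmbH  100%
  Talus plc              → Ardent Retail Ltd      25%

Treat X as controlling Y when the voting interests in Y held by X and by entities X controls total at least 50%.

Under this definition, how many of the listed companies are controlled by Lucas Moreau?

1

Lucas holds 100% of Ridgeback, so Lucas controls Ridgeback.
No other company's threshold is met.
Lucas controls 1 company.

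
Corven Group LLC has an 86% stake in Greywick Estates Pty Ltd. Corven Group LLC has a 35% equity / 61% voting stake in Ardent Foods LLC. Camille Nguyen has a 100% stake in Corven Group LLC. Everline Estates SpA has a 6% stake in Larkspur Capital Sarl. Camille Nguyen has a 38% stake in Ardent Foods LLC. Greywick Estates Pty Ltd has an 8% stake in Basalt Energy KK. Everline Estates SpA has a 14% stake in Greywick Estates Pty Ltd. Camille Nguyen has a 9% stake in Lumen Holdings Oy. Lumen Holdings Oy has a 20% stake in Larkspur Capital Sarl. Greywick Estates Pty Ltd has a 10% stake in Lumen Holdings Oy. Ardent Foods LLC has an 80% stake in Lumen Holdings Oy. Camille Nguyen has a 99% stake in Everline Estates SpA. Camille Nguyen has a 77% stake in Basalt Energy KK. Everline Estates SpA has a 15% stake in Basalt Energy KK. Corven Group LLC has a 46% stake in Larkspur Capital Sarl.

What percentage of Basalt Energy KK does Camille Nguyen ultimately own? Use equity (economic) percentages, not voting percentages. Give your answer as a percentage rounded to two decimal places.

99.84%

Camille reaches Basalt along 4 paths.
Direct stake: 77% = 77%.
Via Everline: 99% × 15% = 14.85%.
Via Corven → Greywick: 100% × 86% × 8% = 6.88%.
Via Everline → Greywick: 99% × 14% × 8% = 1.1088%.
Total: 77% + 14.85% + 6.88% + 1.1088% = 99.8388%.
Rounded: 99.84%.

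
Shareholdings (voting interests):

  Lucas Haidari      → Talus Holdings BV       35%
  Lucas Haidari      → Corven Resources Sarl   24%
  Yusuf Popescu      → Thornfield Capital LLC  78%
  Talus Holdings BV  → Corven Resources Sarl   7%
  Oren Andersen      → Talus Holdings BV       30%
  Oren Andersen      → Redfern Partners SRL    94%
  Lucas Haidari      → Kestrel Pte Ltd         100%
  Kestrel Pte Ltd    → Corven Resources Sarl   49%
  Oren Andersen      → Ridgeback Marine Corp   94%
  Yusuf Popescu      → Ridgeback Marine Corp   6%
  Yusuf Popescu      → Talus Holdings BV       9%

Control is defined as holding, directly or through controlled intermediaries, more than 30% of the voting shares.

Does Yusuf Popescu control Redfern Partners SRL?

No

Yusuf holds 78% of Thornfield, so Yusuf controls Thornfield.
Neither Yusuf nor any entity Yusuf controls holds any voting interest in Redfern.
So Yusuf does not control Redfern.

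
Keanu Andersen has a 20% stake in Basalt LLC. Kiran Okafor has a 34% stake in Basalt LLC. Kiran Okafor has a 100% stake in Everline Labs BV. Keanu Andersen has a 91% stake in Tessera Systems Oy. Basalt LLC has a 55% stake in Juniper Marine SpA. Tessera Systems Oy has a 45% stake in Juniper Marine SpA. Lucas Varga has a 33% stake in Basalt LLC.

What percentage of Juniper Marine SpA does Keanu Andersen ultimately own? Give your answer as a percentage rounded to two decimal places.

Keanu reaches Juniper along 2 paths.
Via Tessera: 91% × 45% = 40.95%.
Via Basalt: 20% × 55% = 11%.
Total: 40.95% + 11% = 51.95%.

51.95%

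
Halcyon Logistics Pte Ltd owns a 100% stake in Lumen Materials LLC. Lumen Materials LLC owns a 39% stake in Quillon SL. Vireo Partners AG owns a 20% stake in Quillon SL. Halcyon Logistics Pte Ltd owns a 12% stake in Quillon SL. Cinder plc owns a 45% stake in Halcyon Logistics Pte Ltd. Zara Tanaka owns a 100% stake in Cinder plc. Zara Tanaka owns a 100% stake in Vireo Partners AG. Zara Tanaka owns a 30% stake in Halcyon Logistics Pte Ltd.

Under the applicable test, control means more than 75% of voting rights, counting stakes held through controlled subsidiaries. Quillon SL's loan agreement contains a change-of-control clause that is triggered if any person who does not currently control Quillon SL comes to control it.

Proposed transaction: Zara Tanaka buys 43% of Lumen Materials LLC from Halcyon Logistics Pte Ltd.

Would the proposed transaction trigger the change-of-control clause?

No

The purchase adds only to Zara's holdings (Halcyon's stake shrinks), so Zara is the only person who could newly come to control Quillon.
Zara holds 100% of Cinder, so Zara controls Cinder.
Zara holds 100% of Vireo, so Zara controls Vireo.
In Quillon, Zara's side holds only 20%, not > 75%.
So before the transaction, Zara does not control Quillon.
After the purchase, Zara holds 43% of Lumen directly, and Halcyon's stake falls to 57%.
Zara's side now holds 43% of Lumen, not > 75%, so Zara still does not control Lumen.
After the transaction, Zara's side holds 20% of Quillon, not > 75%, so Zara still does not control Quillon.
No new person acquires control, so the clause is not triggered.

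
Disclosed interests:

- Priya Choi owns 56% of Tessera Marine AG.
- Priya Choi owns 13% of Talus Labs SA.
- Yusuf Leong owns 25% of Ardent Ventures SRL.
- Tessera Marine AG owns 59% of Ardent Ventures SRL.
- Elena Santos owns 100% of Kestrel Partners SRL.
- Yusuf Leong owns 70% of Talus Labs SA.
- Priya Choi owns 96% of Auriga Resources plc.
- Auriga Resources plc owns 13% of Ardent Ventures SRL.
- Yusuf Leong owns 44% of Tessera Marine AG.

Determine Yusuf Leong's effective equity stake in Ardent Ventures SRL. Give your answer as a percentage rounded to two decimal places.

50.96%

Yusuf reaches Ardent along 2 paths.
Via Tessera: 44% × 59% = 25.96%.
Direct stake: 25% = 25%.
Total: 25.96% + 25% = 50.96%.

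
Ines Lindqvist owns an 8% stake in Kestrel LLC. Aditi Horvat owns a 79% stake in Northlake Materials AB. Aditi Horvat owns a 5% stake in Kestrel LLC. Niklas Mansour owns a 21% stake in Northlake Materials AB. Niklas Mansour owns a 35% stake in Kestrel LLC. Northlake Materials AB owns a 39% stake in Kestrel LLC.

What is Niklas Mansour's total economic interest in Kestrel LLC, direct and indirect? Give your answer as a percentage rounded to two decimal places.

Niklas reaches Kestrel along 2 paths.
Via Northlake: 21% × 39% = 8.19%.
Direct stake: 35% = 35%.
Total: 8.19% + 35% = 43.19%.

43.19%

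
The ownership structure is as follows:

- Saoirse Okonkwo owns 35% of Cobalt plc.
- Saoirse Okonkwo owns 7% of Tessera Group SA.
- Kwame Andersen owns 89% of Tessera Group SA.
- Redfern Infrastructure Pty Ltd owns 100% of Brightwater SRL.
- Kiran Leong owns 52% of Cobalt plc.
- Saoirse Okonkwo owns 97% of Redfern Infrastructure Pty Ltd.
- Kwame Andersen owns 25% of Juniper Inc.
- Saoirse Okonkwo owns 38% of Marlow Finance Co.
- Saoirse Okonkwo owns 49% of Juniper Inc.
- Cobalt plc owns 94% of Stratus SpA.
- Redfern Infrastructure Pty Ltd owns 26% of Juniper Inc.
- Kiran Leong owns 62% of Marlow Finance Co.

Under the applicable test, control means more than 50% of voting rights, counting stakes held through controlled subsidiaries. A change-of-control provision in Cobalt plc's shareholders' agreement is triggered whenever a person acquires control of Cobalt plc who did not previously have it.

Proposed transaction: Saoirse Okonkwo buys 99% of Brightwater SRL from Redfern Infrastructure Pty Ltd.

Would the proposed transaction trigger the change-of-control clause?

No

The purchase adds only to Saoirse's holdings (Redfern's stake shrinks), so Saoirse is the only person who could newly come to control Cobalt.
Saoirse holds 97% of Redfern, so Saoirse controls Redfern.
Redfern and Saoirse together hold 26% + 49% = 75% of Juniper, so Saoirse controls Juniper.
Redfern holds 100% of Brightwater, so Saoirse controls Brightwater.
In Cobalt, Saoirse's side holds only 35%, not > 50%.
So before the transaction, Saoirse does not control Cobalt.
After the purchase, Saoirse holds 99% of Brightwater directly, and Redfern's stake falls to 1%.
Redfern and Saoirse together hold 1% + 99% = 100% of Brightwater, so Saoirse controls Brightwater.
After the transaction, Saoirse's side holds 35% of Cobalt, not > 50%, so Saoirse still does not control Cobalt.
No new person acquires control, so the clause is not triggered.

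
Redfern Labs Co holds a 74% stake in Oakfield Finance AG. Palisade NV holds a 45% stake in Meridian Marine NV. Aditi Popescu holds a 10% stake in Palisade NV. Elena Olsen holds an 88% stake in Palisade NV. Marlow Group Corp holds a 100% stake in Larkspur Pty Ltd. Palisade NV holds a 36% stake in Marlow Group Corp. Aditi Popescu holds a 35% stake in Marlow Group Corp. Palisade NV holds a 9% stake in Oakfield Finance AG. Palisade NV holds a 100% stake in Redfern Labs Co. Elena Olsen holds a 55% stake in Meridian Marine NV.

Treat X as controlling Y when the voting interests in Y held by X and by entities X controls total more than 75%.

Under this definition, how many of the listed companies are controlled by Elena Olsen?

4

Elena holds 88% of Palisade, so Elena controls Palisade.
Palisade holds 100% of Redfern, so Elena controls Redfern.
Palisade and Redfern together hold 9% + 74% = 83% of Oakfield, so Elena controls Oakfield.
Elena and Palisade together hold 55% + 45% = 100% of Meridian, so Elena controls Meridian.
No other company's threshold is met.
Elena controls 4 companies.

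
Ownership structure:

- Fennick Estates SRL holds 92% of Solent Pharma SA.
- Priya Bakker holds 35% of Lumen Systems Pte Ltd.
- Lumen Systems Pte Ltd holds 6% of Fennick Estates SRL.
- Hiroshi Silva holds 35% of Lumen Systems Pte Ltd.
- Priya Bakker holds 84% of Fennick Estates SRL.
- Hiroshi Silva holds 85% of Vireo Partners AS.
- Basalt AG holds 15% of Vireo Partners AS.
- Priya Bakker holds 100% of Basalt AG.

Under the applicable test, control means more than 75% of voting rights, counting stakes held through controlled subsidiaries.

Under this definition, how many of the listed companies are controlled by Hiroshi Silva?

Hiroshi holds 85% of Vireo, so Hiroshi controls Vireo.
No other company's threshold is met.
Hiroshi controls 1 company.

1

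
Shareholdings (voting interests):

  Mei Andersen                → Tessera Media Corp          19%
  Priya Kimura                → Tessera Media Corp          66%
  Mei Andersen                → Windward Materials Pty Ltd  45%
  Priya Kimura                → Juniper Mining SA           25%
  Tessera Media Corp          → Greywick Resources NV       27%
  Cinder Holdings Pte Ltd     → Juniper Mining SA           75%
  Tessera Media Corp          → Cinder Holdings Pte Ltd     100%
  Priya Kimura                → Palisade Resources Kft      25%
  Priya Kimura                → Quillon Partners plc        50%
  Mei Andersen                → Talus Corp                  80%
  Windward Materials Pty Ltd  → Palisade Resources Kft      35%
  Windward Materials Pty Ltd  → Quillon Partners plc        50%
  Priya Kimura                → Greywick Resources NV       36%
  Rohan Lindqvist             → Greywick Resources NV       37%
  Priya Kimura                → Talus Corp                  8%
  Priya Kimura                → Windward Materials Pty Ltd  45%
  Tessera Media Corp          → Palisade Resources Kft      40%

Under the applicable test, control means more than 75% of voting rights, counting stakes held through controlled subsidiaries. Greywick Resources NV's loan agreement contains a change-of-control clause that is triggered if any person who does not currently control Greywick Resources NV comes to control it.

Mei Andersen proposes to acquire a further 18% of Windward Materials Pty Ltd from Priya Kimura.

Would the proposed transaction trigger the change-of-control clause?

No

The purchase adds only to Mei's holdings (Priya's stake shrinks), so Mei is the only person who could newly come to control Greywick.
Mei holds 80% of Talus, so Mei controls Talus.
Neither Mei nor any entity Mei controls holds any voting interest in Greywick.
So before the transaction, Mei does not control Greywick.
After the purchase, Mei's direct stake in Windward rises to 45% + 18% = 63%, and Priya's stake falls to 27%.
Mei's side now holds 63% of Windward, not > 75%, so Mei still does not control Windward.
After the transaction, neither Mei nor any entity Mei controls holds a voting interest in Greywick, so Mei still does not control it.
No new person acquires control, so the clause is not triggered.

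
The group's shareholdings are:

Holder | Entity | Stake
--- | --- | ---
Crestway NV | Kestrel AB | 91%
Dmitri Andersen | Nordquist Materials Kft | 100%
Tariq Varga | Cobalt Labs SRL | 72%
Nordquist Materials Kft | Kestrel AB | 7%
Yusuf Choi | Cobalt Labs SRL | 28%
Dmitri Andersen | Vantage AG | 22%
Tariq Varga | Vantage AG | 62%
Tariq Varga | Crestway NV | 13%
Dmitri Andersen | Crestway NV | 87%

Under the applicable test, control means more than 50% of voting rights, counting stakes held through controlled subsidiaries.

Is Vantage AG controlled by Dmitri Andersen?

Dmitri holds 100% of Nordquist, so Dmitri controls Nordquist.
Dmitri holds 87% of Crestway, so Dmitri controls Crestway.
Crestway and Nordquist together hold 91% + 7% = 98% of Kestrel, so Dmitri controls Kestrel.
In Vantage, Dmitri's side holds only 22%, not > 50%.
So Dmitri does not control Vantage.

No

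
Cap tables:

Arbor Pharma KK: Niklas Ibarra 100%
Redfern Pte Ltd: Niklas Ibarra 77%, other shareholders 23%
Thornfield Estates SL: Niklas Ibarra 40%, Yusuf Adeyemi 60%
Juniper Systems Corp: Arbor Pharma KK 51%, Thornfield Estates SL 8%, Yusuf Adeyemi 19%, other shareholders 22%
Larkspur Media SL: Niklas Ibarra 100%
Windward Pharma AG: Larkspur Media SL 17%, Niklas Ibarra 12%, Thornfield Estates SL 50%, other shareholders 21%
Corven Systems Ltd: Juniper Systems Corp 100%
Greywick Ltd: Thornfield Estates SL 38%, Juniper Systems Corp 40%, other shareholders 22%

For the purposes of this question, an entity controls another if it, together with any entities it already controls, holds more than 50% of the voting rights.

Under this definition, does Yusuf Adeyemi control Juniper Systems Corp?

No

Yusuf holds 60% of Thornfield, so Yusuf controls Thornfield.
In Juniper, Yusuf's side holds only 8% + 19% = 27%, not > 50%.
So Yusuf does not control Juniper.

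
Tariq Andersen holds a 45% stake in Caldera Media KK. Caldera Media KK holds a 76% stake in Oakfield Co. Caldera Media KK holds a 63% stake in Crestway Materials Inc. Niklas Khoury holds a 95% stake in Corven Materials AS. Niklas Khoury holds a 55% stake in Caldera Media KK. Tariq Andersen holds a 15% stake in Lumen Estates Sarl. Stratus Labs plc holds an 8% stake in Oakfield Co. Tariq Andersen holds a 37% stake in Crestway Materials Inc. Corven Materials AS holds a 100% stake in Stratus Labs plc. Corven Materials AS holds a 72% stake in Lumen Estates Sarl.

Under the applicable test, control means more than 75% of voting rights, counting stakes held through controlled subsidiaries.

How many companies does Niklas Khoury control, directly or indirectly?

Niklas holds 95% of Corven, so Niklas controls Corven.
Corven holds 100% of Stratus, so Niklas controls Stratus.
No other company's threshold is met.
Niklas controls 2 companies.

2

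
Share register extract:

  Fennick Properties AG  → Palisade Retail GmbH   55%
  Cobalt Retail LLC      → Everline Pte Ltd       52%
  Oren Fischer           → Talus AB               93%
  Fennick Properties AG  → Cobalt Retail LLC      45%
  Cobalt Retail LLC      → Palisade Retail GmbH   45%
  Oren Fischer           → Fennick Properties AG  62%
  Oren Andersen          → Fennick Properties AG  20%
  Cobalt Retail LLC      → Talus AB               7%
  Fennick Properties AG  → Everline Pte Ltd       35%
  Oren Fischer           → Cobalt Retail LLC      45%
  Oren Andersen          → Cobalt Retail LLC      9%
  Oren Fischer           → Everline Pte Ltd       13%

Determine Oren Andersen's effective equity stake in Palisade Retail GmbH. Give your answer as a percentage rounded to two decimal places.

Oren Andersen reaches Palisade along 3 paths.
Via Fennick: 20% × 55% = 11%.
Via Fennick → Cobalt: 20% × 45% × 45% = 4.05%.
Via Cobalt: 9% × 45% = 4.05%.
Total: 11% + 4.05% + 4.05% = 19.1%.
Rounded: 19.10%.

19.10%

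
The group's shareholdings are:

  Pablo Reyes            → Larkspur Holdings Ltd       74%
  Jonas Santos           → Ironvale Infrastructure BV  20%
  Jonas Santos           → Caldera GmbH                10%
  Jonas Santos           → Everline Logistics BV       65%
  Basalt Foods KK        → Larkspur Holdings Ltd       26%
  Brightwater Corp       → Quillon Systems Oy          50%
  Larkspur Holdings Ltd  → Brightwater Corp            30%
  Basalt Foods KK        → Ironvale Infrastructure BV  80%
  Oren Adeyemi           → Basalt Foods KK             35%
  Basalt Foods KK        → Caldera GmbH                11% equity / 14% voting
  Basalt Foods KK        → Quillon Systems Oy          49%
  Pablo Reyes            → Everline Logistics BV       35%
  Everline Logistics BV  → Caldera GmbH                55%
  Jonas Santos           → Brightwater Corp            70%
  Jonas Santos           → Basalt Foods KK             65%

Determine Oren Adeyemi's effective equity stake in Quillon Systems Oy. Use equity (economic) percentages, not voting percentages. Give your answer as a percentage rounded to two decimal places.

Oren reaches Quillon along 2 paths.
Via Basalt → Larkspur → Brightwater: 35% × 26% × 30% × 50% = 1.365%.
Via Basalt: 35% × 49% = 17.15%.
Total: 1.365% + 17.15% = 18.515%.
Rounded: 18.52%.

18.52%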